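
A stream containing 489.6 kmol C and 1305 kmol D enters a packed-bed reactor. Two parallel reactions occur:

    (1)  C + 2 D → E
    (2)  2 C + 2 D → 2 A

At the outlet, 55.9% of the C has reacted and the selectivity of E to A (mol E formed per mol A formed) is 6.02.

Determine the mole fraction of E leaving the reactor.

0.182

Conversion of C: C consumed = 0.559 × 489.6 = 273.7 kmol = 1ξ₁ + 2ξ₂.
Selectivity: 1ξ₁ / (2ξ₂) = 6.02 → ξ₁ = 12.04 ξ₂.
Substitute: (1·12.04 + 2) ξ₂ = 273.7 → ξ₂ = 19.49 kmol, ξ₁ = 234.7 kmol.
Outlet amounts (n = n₀ + Σ ν·ξ):
  C: 489.6 − 1(234.7) − 2(19.49) = 215.9
  D: 1305 − 2(234.7) − 2(19.49) = 796.6
  E: 0 + 1(234.7) = 234.7
  A: 0 + 2(19.49) = 38.99
Total out = 1286 kmol; y_E = 234.7 / 1286 = 0.1825.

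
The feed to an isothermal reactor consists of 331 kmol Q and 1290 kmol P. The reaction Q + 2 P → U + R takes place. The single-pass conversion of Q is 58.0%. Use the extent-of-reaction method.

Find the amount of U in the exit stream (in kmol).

192 kmol

Q reacted = 0.58 × 331 = 192 kmol; ν_Q = −1, so ξ = 192/1 = 192 kmol.
Outlet amounts (n = n₀ + ν ξ):
  Q: 331 − 1(192) = 139
  P: 1290 − 2(192) = 906
  U: 0 + 1(192) = 192
  R: 0 + 1(192) = 192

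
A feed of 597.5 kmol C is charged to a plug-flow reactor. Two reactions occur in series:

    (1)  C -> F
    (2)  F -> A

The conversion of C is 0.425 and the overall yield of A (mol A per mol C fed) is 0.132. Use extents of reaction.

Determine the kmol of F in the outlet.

Conversion of C: C consumed = 1ξ₁ = 0.425 × 597.5 → ξ₁ = 253.9 kmol.
Yield of A: 1ξ₂ / 597.5 = 0.132 → ξ₂ = 78.87 kmol.
Outlet amounts (n = n₀ + Σ ν·ξ):
  C: 597.5 − 1(253.9) = 343.6
  F: 0 + 1(253.9) − 1(78.87) = 175.1
  A: 0 + 1(78.87) = 78.87

175 kmol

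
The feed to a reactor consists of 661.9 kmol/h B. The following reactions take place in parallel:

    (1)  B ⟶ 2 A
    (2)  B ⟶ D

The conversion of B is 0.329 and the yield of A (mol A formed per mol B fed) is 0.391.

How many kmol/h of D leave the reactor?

88.4 kmol/h

Yield of A: 2ξ₁ / 661.9 = 0.391 → ξ₁ = 129.4 kmol/h.
Conversion of B: 1ξ₁ + 1ξ₂ = 0.329 × 661.9 = 217.8 → ξ₂ = 88.36 kmol/h.
Outlet amounts (n = n₀ + Σ ν·ξ):
  B: 661.9 − 1(129.4) − 1(88.36) = 444.1
  A: 0 + 2(129.4) = 258.8
  D: 0 + 1(88.36) = 88.36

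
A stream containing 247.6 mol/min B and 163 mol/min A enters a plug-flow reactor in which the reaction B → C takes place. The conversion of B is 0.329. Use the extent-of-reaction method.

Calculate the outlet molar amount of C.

81.5 mol/min

B reacted = 0.329 × 247.6 = 81.46 mol/min; ν_B = −1, so ξ = 81.46/1 = 81.46 mol/min.
Outlet amounts (n = n₀ + ν ξ):
  B: 247.6 − 1(81.46) = 166.1
  C: 0 + 1(81.46) = 81.46
  A: 163 (inert)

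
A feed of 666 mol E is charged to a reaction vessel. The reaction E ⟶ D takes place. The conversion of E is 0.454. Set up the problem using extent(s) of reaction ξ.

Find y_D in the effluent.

E reacted = 0.454 × 666 = 302.4 mol; ν_E = −1, so ξ = 302.4/1 = 302.4 mol.
Outlet amounts (n = n₀ + ν ξ):
  E: 666 − 1(302.4) = 363.6
  D: 0 + 1(302.4) = 302.4
Total out = 666 mol; y_D = 302.4 / 666 = 0.454.

0.454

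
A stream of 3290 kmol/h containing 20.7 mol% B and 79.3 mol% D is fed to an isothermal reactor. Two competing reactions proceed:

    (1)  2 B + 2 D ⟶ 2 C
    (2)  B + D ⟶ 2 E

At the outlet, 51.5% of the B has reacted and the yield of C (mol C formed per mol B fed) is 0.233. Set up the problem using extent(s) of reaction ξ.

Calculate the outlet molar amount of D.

2260 kmol/h

Yield of C: 2ξ₁ / 681 = 0.233 → ξ₁ = 79.34 kmol/h.
Conversion of B: 2ξ₁ + 1ξ₂ = 0.515 × 681 = 350.7 → ξ₂ = 192.1 kmol/h.
Outlet amounts (n = n₀ + Σ ν·ξ):
  B: 681 − 2(79.34) − 1(192.1) = 330.3
  D: 2609 − 2(79.34) − 1(192.1) = 2258
  C: 0 + 2(79.34) = 158.7
  E: 0 + 2(192.1) = 384.1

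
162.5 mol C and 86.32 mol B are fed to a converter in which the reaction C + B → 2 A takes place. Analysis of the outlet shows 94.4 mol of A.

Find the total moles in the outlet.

For A: n = n₀ + 2ξ → 94.4 = 0 + 2ξ, giving ξ = 47.2 mol.
Outlet amounts (n = n₀ + ν ξ):
  C: 162.5 − 1(47.2) = 115.3
  B: 86.32 − 1(47.2) = 39.12
  A: 0 + 2(47.2) = 94.4
Total out = 115.3 + 39.12 + 94.4 = 248.8 mol.

249 mol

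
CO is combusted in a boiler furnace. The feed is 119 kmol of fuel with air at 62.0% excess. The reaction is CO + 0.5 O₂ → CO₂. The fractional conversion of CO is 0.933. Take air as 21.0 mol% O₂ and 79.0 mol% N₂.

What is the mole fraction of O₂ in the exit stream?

0.0782

Stoichiometric O₂ = 0.5 × 119 = 59.5 kmol; O₂ fed = 59.5 × 1.620 = 96.39 kmol.
N₂ fed = 96.39 × 79/21 = 362.6 kmol.
Fuel reacted = 0.933 × 119 → ξ = 111 kmol.
Outlet (n = n₀ + ν ξ):
  CO: 119 − 1(111) = 7.973
  O₂: 96.39 − 0.5(111) = 40.88
  N₂: 362.6 (inert)
  CO₂: 0 + 1(111) = 111
Total out = 522.5 kmol; y_O₂ = 40.88 / 522.5 = 0.07823.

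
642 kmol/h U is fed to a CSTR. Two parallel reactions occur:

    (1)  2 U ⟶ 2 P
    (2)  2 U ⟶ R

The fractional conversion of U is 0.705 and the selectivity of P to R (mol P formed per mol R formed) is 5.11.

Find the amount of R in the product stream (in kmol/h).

63.7 kmol/h

Conversion of U: U consumed = 0.705 × 642 = 452.6 kmol/h = 2ξ₁ + 2ξ₂.
Selectivity: 2ξ₁ / (1ξ₂) = 5.11 → ξ₁ = 2.555 ξ₂.
Substitute: (2·2.555 + 2) ξ₂ = 452.6 → ξ₂ = 63.66 kmol/h, ξ₁ = 162.6 kmol/h.
Outlet amounts (n = n₀ + Σ ν·ξ):
  U: 642 − 2(162.6) − 2(63.66) = 189.4
  P: 0 + 2(162.6) = 325.3
  R: 0 + 1(63.66) = 63.66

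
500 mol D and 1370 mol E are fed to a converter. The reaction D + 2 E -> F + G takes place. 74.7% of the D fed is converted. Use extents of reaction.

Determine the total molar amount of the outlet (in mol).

1500 mol

D reacted = 0.747 × 500 = 373.5 mol; ν_D = −1, so ξ = 373.5/1 = 373.5 mol.
Outlet amounts (n = n₀ + ν ξ):
  D: 500 − 1(373.5) = 126.5
  E: 1370 − 2(373.5) = 623
  F: 0 + 1(373.5) = 373.5
  G: 0 + 1(373.5) = 373.5
Total out = 126.5 + 623 + 373.5 + 373.5 = 1496 mol.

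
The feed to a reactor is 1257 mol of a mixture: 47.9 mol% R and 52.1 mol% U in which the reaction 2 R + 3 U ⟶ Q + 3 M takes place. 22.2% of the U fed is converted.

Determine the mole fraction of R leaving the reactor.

0.418

U reacted = 0.222 × 654.9 = 145.4 mol; ν_U = −3, so ξ = 145.4/3 = 48.46 mol.
Outlet amounts (n = n₀ + ν ξ):
  R: 602.1 − 2(48.46) = 505.2
  U: 654.9 − 3(48.46) = 509.5
  Q: 0 + 1(48.46) = 48.46
  M: 0 + 3(48.46) = 145.4
Total out = 1209 mol; y_R = 505.2 / 1209 = 0.418.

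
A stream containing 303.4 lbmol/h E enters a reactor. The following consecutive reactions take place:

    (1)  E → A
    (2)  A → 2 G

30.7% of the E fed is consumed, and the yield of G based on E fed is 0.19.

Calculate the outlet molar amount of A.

Conversion of E: E consumed = 1ξ₁ = 0.307 × 303.4 → ξ₁ = 93.14 lbmol/h.
Yield of G: 2ξ₂ / 303.4 = 0.19 → ξ₂ = 28.82 lbmol/h.
Outlet amounts (n = n₀ + Σ ν·ξ):
  E: 303.4 − 1(93.14) = 210.3
  A: 0 + 1(93.14) − 1(28.82) = 64.32
  G: 0 + 2(28.82) = 57.65

64.3 lbmol/h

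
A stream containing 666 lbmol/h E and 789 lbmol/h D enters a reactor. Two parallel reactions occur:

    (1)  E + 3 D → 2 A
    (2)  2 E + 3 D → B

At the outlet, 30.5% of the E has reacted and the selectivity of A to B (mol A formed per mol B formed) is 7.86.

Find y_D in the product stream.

0.269

Conversion of E: E consumed = 0.305 × 666 = 203.1 lbmol/h = 1ξ₁ + 2ξ₂.
Selectivity: 2ξ₁ / (1ξ₂) = 7.86 → ξ₁ = 3.93 ξ₂.
Substitute: (1·3.93 + 2) ξ₂ = 203.1 → ξ₂ = 34.25 lbmol/h, ξ₁ = 134.6 lbmol/h.
Outlet amounts (n = n₀ + Σ ν·ξ):
  E: 666 − 1(134.6) − 2(34.25) = 462.9
  D: 789 − 3(134.6) − 3(34.25) = 282.4
  A: 0 + 2(134.6) = 269.2
  B: 0 + 1(34.25) = 34.25
Total out = 1049 lbmol/h; y_D = 282.4 / 1049 = 0.2693.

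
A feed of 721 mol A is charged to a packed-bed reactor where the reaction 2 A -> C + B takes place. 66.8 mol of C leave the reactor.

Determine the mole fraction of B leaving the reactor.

0.0926

For C: n = n₀ + 1ξ → 66.8 = 0 + 1ξ, giving ξ = 66.8 mol.
Outlet amounts (n = n₀ + ν ξ):
  A: 721 − 2(66.8) = 587.4
  C: 0 + 1(66.8) = 66.8
  B: 0 + 1(66.8) = 66.8
Total out = 721 mol; y_B = 66.8 / 721 = 0.09265.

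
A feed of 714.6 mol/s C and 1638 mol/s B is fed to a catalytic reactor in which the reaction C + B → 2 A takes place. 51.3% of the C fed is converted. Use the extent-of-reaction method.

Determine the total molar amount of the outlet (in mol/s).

C reacted = 0.513 × 714.6 = 366.6 mol/s; ν_C = −1, so ξ = 366.6/1 = 366.6 mol/s.
Outlet amounts (n = n₀ + ν ξ):
  C: 714.6 − 1(366.6) = 348
  B: 1638 − 1(366.6) = 1271
  A: 0 + 2(366.6) = 733.2
Total out = 348 + 1271 + 733.2 = 2353 mol/s.

2350 mol/s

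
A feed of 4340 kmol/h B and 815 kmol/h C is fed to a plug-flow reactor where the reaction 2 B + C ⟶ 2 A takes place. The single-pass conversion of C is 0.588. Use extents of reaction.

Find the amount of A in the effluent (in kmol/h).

C reacted = 0.588 × 815 = 479.2 kmol/h; ν_C = −1, so ξ = 479.2/1 = 479.2 kmol/h.
Outlet amounts (n = n₀ + ν ξ):
  B: 4340 − 2(479.2) = 3382
  C: 815 − 1(479.2) = 335.8
  A: 0 + 2(479.2) = 958.4

958 kmol/h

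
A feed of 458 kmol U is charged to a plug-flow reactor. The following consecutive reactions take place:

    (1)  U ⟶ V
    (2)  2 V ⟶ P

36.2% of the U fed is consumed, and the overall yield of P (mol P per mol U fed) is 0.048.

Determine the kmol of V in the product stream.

122 kmol

Conversion of U: U consumed = 1ξ₁ = 0.362 × 458 → ξ₁ = 165.8 kmol.
Yield of P: 1ξ₂ / 458 = 0.048 → ξ₂ = 21.98 kmol.
Outlet amounts (n = n₀ + Σ ν·ξ):
  U: 458 − 1(165.8) = 292.2
  V: 0 + 1(165.8) − 2(21.98) = 121.8
  P: 0 + 1(21.98) = 21.98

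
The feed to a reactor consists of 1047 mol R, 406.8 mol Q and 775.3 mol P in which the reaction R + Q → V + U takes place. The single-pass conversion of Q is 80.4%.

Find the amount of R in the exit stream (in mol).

Q reacted = 0.804 × 406.8 = 327.1 mol; ν_Q = −1, so ξ = 327.1/1 = 327.1 mol.
Outlet amounts (n = n₀ + ν ξ):
  R: 1047 − 1(327.1) = 719.9
  Q: 406.8 − 1(327.1) = 79.73
  V: 0 + 1(327.1) = 327.1
  U: 0 + 1(327.1) = 327.1
  P: 775.3 (inert)

720 mol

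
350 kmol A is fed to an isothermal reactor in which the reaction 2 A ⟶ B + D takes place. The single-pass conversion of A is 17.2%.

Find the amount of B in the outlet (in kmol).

A reacted = 0.172 × 350 = 60.2 kmol; ν_A = −2, so ξ = 60.2/2 = 30.1 kmol.
Outlet amounts (n = n₀ + ν ξ):
  A: 350 − 2(30.1) = 289.8
  B: 0 + 1(30.1) = 30.1
  D: 0 + 1(30.1) = 30.1

30.1 kmol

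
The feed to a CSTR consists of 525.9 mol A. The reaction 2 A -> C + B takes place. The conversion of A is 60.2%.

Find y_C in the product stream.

0.301

A reacted = 0.602 × 525.9 = 316.6 mol; ν_A = −2, so ξ = 316.6/2 = 158.3 mol.
Outlet amounts (n = n₀ + ν ξ):
  A: 525.9 − 2(158.3) = 209.3
  C: 0 + 1(158.3) = 158.3
  B: 0 + 1(158.3) = 158.3
Total out = 525.9 mol; y_C = 158.3 / 525.9 = 0.301.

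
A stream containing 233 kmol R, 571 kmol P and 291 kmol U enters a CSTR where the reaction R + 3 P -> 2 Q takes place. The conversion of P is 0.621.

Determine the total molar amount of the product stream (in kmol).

P reacted = 0.621 × 571 = 354.6 kmol; ν_P = −3, so ξ = 354.6/3 = 118.2 kmol.
Outlet amounts (n = n₀ + ν ξ):
  R: 233 − 1(118.2) = 114.8
  P: 571 − 3(118.2) = 216.4
  Q: 0 + 2(118.2) = 236.4
  U: 291 (inert)
Total out = 114.8 + 216.4 + 236.4 + 291 = 858.6 kmol.

859 kmol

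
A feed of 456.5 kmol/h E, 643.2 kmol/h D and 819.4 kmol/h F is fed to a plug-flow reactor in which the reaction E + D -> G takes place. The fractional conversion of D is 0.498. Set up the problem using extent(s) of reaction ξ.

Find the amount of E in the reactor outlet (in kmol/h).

D reacted = 0.498 × 643.2 = 320.3 kmol/h; ν_D = −1, so ξ = 320.3/1 = 320.3 kmol/h.
Outlet amounts (n = n₀ + ν ξ):
  E: 456.5 − 1(320.3) = 136.2
  D: 643.2 − 1(320.3) = 322.9
  G: 0 + 1(320.3) = 320.3
  F: 819.4 (inert)

136 kmol/h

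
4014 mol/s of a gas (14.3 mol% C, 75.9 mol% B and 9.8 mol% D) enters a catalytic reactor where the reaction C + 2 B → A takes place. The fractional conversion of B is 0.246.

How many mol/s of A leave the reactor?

375 mol/s

B reacted = 0.246 × 3047 = 749.5 mol/s; ν_B = −2, so ξ = 749.5/2 = 374.7 mol/s.
Outlet amounts (n = n₀ + ν ξ):
  C: 574 − 1(374.7) = 199.3
  B: 3047 − 2(374.7) = 2297
  A: 0 + 1(374.7) = 374.7
  D: 393.4 (inert)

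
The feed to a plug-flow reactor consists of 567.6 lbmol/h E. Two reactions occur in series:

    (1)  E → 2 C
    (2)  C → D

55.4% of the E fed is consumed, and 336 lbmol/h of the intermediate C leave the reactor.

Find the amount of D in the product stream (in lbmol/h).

293 lbmol/h

Conversion of E: E consumed = 1ξ₁ = 0.554 × 567.6 → ξ₁ = 314.5 lbmol/h.
C balance: n_C = 0 + 2ξ₁ − 1ξ₂ = 336 → ξ₂ = (2·314.5 − 336)/1 = 292.9 lbmol/h.
Outlet amounts (n = n₀ + Σ ν·ξ):
  E: 567.6 − 1(314.5) = 253.1
  C: 0 + 2(314.5) − 1(292.9) = 336
  D: 0 + 1(292.9) = 292.9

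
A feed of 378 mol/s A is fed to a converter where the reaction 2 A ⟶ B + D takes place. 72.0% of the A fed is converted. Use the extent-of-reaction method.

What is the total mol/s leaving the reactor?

378 mol/s

A reacted = 0.72 × 378 = 272.2 mol/s; ν_A = −2, so ξ = 272.2/2 = 136.1 mol/s.
Outlet amounts (n = n₀ + ν ξ):
  A: 378 − 2(136.1) = 105.8
  B: 0 + 1(136.1) = 136.1
  D: 0 + 1(136.1) = 136.1
Total out = 105.8 + 136.1 + 136.1 = 378 mol/s.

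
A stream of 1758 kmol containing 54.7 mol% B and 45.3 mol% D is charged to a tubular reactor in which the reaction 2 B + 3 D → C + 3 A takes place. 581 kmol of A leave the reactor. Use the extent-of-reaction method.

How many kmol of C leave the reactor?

For A: n = n₀ + 3ξ → 581 = 0 + 3ξ, giving ξ = 193.7 kmol.
Outlet amounts (n = n₀ + ν ξ):
  B: 961.6 − 2(193.7) = 574.3
  D: 796.4 − 3(193.7) = 215.4
  C: 0 + 1(193.7) = 193.7
  A: 0 + 3(193.7) = 581

194 kmol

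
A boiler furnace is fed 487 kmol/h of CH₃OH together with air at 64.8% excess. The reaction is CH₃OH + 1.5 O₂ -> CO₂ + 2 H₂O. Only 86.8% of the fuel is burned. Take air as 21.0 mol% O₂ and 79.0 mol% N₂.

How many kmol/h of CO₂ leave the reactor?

Stoichiometric O₂ = 1.5 × 487 = 730.5 kmol/h; O₂ fed = 730.5 × 1.648 = 1204 kmol/h.
N₂ fed = 1204 × 79/21 = 4529 kmol/h.
Fuel reacted = 0.868 × 487 → ξ = 422.7 kmol/h.
Outlet (n = n₀ + ν ξ):
  CH₃OH: 487 − 1(422.7) = 64.28
  O₂: 1204 − 1.5(422.7) = 569.8
  N₂: 4529 (inert)
  CO₂: 0 + 1(422.7) = 422.7
  H₂O: 0 + 2(422.7) = 845.4

423 kmol/h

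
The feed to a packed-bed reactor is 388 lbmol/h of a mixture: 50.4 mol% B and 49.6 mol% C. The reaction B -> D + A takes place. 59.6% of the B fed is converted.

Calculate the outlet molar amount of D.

117 lbmol/h

B reacted = 0.596 × 195.6 = 116.5 lbmol/h; ν_B = −1, so ξ = 116.5/1 = 116.5 lbmol/h.
Outlet amounts (n = n₀ + ν ξ):
  B: 195.6 − 1(116.5) = 79
  D: 0 + 1(116.5) = 116.5
  A: 0 + 1(116.5) = 116.5
  C: 192.4 (inert)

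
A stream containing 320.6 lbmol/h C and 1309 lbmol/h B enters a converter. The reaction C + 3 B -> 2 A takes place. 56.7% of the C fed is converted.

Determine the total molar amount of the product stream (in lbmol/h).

1270 lbmol/h

C reacted = 0.567 × 320.6 = 181.8 lbmol/h; ν_C = −1, so ξ = 181.8/1 = 181.8 lbmol/h.
Outlet amounts (n = n₀ + ν ξ):
  C: 320.6 − 1(181.8) = 138.8
  B: 1309 − 3(181.8) = 763.7
  A: 0 + 2(181.8) = 363.6
Total out = 138.8 + 763.7 + 363.6 = 1266 lbmol/h.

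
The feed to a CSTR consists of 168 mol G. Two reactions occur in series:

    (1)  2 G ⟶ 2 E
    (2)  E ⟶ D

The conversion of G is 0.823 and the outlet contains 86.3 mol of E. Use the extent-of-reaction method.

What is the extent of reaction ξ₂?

ξ₂ = 52 mol

Conversion of G: G consumed = 2ξ₁ = 0.823 × 168 → ξ₁ = 69.13 mol.
E balance: n_E = 0 + 2ξ₁ − 1ξ₂ = 86.3 → ξ₂ = (2·69.13 − 86.3)/1 = 51.96 mol.
Outlet amounts (n = n₀ + Σ ν·ξ):
  G: 168 − 2(69.13) = 29.74
  E: 0 + 2(69.13) − 1(51.96) = 86.3
  D: 0 + 1(51.96) = 51.96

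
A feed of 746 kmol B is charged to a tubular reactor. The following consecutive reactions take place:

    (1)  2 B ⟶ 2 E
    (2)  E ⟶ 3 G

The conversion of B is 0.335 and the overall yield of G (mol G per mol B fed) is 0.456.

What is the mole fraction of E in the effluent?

Conversion of B: B consumed = 2ξ₁ = 0.335 × 746 → ξ₁ = 125 kmol.
Yield of G: 3ξ₂ / 746 = 0.456 → ξ₂ = 113.4 kmol.
Outlet amounts (n = n₀ + Σ ν·ξ):
  B: 746 − 2(125) = 496.1
  E: 0 + 2(125) − 1(113.4) = 136.5
  G: 0 + 3(113.4) = 340.2
Total out = 972.8 kmol; y_E = 136.5 / 972.8 = 0.1403.

0.14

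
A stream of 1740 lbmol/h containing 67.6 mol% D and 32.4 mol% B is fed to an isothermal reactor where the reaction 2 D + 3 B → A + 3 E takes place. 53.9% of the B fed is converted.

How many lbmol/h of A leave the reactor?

B reacted = 0.539 × 563.8 = 303.9 lbmol/h; ν_B = −3, so ξ = 303.9/3 = 101.3 lbmol/h.
Outlet amounts (n = n₀ + ν ξ):
  D: 1176 − 2(101.3) = 973.7
  B: 563.8 − 3(101.3) = 259.9
  A: 0 + 1(101.3) = 101.3
  E: 0 + 3(101.3) = 303.9

101 lbmol/h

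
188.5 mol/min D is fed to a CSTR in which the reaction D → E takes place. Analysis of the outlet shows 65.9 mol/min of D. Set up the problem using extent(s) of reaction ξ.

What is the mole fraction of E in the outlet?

For D: n = n₀ − 1ξ → 65.9 = 188.5 − 1ξ, giving ξ = 122.6 mol/min.
Outlet amounts (n = n₀ + ν ξ):
  D: 188.5 − 1(122.6) = 65.9
  E: 0 + 1(122.6) = 122.6
Total out = 188.5 mol/min; y_E = 122.6 / 188.5 = 0.6504.

0.65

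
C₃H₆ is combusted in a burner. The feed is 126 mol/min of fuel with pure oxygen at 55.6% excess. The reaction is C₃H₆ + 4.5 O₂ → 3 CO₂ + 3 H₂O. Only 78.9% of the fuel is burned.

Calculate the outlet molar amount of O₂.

Stoichiometric O₂ = 4.5 × 126 = 567 mol/min; O₂ fed = 567 × 1.556 = 882.3 mol/min.
Fuel reacted = 0.789 × 126 → ξ = 99.41 mol/min.
Outlet (n = n₀ + ν ξ):
  C₃H₆: 126 − 1(99.41) = 26.59
  O₂: 882.3 − 4.5(99.41) = 434.9
  CO₂: 0 + 3(99.41) = 298.2
  H₂O: 0 + 3(99.41) = 298.2

435 mol/min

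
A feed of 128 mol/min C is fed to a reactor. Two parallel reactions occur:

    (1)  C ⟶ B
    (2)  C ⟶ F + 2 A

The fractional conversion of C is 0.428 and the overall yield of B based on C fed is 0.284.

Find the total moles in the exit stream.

Yield of B: 1ξ₁ / 128 = 0.284 → ξ₁ = 36.35 mol/min.
Conversion of C: 1ξ₁ + 1ξ₂ = 0.428 × 128 = 54.78 → ξ₂ = 18.43 mol/min.
Outlet amounts (n = n₀ + Σ ν·ξ):
  C: 128 − 1(36.35) − 1(18.43) = 73.22
  B: 0 + 1(36.35) = 36.35
  F: 0 + 1(18.43) = 18.43
  A: 0 + 2(18.43) = 36.86
Total out = 73.22 + 36.35 + 18.43 + 36.86 = 164.9 mol/min.

165 mol/min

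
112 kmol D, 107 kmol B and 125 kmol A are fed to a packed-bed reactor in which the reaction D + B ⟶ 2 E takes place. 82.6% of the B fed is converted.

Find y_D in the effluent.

0.0687

B reacted = 0.826 × 107 = 88.38 kmol; ν_B = −1, so ξ = 88.38/1 = 88.38 kmol.
Outlet amounts (n = n₀ + ν ξ):
  D: 112 − 1(88.38) = 23.62
  B: 107 − 1(88.38) = 18.62
  E: 0 + 2(88.38) = 176.8
  A: 125 (inert)
Total out = 344 kmol; y_D = 23.62 / 344 = 0.06866.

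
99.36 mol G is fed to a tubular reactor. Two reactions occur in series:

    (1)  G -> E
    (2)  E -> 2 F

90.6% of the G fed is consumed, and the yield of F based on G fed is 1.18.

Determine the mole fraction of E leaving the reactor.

0.199

Conversion of G: G consumed = 1ξ₁ = 0.906 × 99.36 → ξ₁ = 90.02 mol.
Yield of F: 2ξ₂ / 99.36 = 1.18 → ξ₂ = 58.62 mol.
Outlet amounts (n = n₀ + Σ ν·ξ):
  G: 99.36 − 1(90.02) = 9.34
  E: 0 + 1(90.02) − 1(58.62) = 31.4
  F: 0 + 2(58.62) = 117.2
Total out = 158 mol; y_E = 31.4 / 158 = 0.1987.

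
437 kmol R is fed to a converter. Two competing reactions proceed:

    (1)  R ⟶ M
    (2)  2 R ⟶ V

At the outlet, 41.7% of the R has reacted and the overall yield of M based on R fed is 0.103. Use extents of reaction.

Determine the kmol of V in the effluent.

Yield of M: 1ξ₁ / 437 = 0.103 → ξ₁ = 45.01 kmol.
Conversion of R: 1ξ₁ + 2ξ₂ = 0.417 × 437 = 182.2 → ξ₂ = 68.61 kmol.
Outlet amounts (n = n₀ + Σ ν·ξ):
  R: 437 − 1(45.01) − 2(68.61) = 254.8
  M: 0 + 1(45.01) = 45.01
  V: 0 + 1(68.61) = 68.61

68.6 kmol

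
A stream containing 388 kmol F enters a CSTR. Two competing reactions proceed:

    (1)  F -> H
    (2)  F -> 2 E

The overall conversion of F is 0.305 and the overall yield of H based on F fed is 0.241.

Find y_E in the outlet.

0.12

Yield of H: 1ξ₁ / 388 = 0.241 → ξ₁ = 93.51 kmol.
Conversion of F: 1ξ₁ + 1ξ₂ = 0.305 × 388 = 118.3 → ξ₂ = 24.83 kmol.
Outlet amounts (n = n₀ + Σ ν·ξ):
  F: 388 − 1(93.51) − 1(24.83) = 269.7
  H: 0 + 1(93.51) = 93.51
  E: 0 + 2(24.83) = 49.66
Total out = 412.8 kmol; y_E = 49.66 / 412.8 = 0.1203.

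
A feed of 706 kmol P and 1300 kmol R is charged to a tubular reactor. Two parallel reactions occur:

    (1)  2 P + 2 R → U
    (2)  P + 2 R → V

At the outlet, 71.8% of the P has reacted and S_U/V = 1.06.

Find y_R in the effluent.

Conversion of P: P consumed = 0.718 × 706 = 506.9 kmol = 2ξ₁ + 1ξ₂.
Selectivity: 1ξ₁ / (1ξ₂) = 1.06 → ξ₁ = 1.06 ξ₂.
Substitute: (2·1.06 + 1) ξ₂ = 506.9 → ξ₂ = 162.5 kmol, ξ₁ = 172.2 kmol.
Outlet amounts (n = n₀ + Σ ν·ξ):
  P: 706 − 2(172.2) − 1(162.5) = 199.1
  R: 1300 − 2(172.2) − 2(162.5) = 630.6
  U: 0 + 1(172.2) = 172.2
  V: 0 + 1(162.5) = 162.5
Total out = 1164 kmol; y_R = 630.6 / 1164 = 0.5416.

0.542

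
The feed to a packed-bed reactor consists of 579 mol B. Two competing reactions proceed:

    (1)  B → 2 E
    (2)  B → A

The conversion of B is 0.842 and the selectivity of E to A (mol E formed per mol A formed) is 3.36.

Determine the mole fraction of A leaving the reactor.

0.206

Conversion of B: B consumed = 0.842 × 579 = 487.5 mol = 1ξ₁ + 1ξ₂.
Selectivity: 2ξ₁ / (1ξ₂) = 3.36 → ξ₁ = 1.68 ξ₂.
Substitute: (1·1.68 + 1) ξ₂ = 487.5 → ξ₂ = 181.9 mol, ξ₁ = 305.6 mol.
Outlet amounts (n = n₀ + Σ ν·ξ):
  B: 579 − 1(305.6) − 1(181.9) = 91.48
  E: 0 + 2(305.6) = 611.2
  A: 0 + 1(181.9) = 181.9
Total out = 884.6 mol; y_A = 181.9 / 884.6 = 0.2056.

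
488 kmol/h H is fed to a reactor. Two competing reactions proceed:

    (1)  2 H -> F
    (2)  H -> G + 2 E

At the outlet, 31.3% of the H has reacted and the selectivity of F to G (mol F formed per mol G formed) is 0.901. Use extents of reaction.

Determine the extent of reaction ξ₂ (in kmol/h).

ξ₂ = 54.5 kmol/h

Conversion of H: H consumed = 0.313 × 488 = 152.7 kmol/h = 2ξ₁ + 1ξ₂.
Selectivity: 1ξ₁ / (1ξ₂) = 0.901 → ξ₁ = 0.901 ξ₂.
Substitute: (2·0.901 + 1) ξ₂ = 152.7 → ξ₂ = 54.51 kmol/h, ξ₁ = 49.12 kmol/h.
Outlet amounts (n = n₀ + Σ ν·ξ):
  H: 488 − 2(49.12) − 1(54.51) = 335.3
  F: 0 + 1(49.12) = 49.12
  G: 0 + 1(54.51) = 54.51
  E: 0 + 2(54.51) = 109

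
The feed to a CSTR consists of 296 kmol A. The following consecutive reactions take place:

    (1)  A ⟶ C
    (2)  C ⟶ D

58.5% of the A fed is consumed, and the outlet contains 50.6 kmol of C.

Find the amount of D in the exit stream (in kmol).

Conversion of A: A consumed = 1ξ₁ = 0.585 × 296 → ξ₁ = 173.2 kmol.
C balance: n_C = 0 + 1ξ₁ − 1ξ₂ = 50.6 → ξ₂ = (1·173.2 − 50.6)/1 = 122.6 kmol.
Outlet amounts (n = n₀ + Σ ν·ξ):
  A: 296 − 1(173.2) = 122.8
  C: 0 + 1(173.2) − 1(122.6) = 50.6
  D: 0 + 1(122.6) = 122.6

123 kmol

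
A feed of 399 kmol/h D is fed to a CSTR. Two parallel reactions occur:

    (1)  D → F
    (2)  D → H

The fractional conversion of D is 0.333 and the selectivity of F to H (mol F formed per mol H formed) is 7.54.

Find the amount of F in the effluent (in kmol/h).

117 kmol/h

Conversion of D: D consumed = 0.333 × 399 = 132.9 kmol/h = 1ξ₁ + 1ξ₂.
Selectivity: 1ξ₁ / (1ξ₂) = 7.54 → ξ₁ = 7.54 ξ₂.
Substitute: (1·7.54 + 1) ξ₂ = 132.9 → ξ₂ = 15.56 kmol/h, ξ₁ = 117.3 kmol/h.
Outlet amounts (n = n₀ + Σ ν·ξ):
  D: 399 − 1(117.3) − 1(15.56) = 266.1
  F: 0 + 1(117.3) = 117.3
  H: 0 + 1(15.56) = 15.56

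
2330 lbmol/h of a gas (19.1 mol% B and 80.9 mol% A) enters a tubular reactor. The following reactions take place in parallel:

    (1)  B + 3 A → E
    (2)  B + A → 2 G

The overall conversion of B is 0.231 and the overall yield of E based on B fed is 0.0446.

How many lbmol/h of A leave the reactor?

Yield of E: 1ξ₁ / 445 = 0.0446 → ξ₁ = 19.85 lbmol/h.
Conversion of B: 1ξ₁ + 1ξ₂ = 0.231 × 445 = 102.8 → ξ₂ = 82.95 lbmol/h.
Outlet amounts (n = n₀ + Σ ν·ξ):
  B: 445 − 1(19.85) − 1(82.95) = 342.2
  A: 1885 − 3(19.85) − 1(82.95) = 1742
  E: 0 + 1(19.85) = 19.85
  G: 0 + 2(82.95) = 165.9

1740 lbmol/h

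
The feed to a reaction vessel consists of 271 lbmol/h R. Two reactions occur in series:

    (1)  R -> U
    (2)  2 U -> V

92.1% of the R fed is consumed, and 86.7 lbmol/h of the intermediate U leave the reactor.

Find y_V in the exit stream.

0.43

Conversion of R: R consumed = 1ξ₁ = 0.921 × 271 → ξ₁ = 249.6 lbmol/h.
U balance: n_U = 0 + 1ξ₁ − 2ξ₂ = 86.7 → ξ₂ = (1·249.6 − 86.7)/2 = 81.45 lbmol/h.
Outlet amounts (n = n₀ + Σ ν·ξ):
  R: 271 − 1(249.6) = 21.41
  U: 0 + 1(249.6) − 2(81.45) = 86.7
  V: 0 + 1(81.45) = 81.45
Total out = 189.6 lbmol/h; y_V = 81.45 / 189.6 = 0.4297.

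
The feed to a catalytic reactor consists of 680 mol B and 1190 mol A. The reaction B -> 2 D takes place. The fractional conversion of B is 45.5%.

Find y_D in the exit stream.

B reacted = 0.455 × 680 = 309.4 mol; ν_B = −1, so ξ = 309.4/1 = 309.4 mol.
Outlet amounts (n = n₀ + ν ξ):
  B: 680 − 1(309.4) = 370.6
  D: 0 + 2(309.4) = 618.8
  A: 1190 (inert)
Total out = 2179 mol; y_D = 618.8 / 2179 = 0.2839.

0.284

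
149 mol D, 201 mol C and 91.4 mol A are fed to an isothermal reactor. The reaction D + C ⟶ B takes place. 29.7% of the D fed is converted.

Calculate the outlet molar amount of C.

D reacted = 0.297 × 149 = 44.25 mol; ν_D = −1, so ξ = 44.25/1 = 44.25 mol.
Outlet amounts (n = n₀ + ν ξ):
  D: 149 − 1(44.25) = 104.7
  C: 201 − 1(44.25) = 156.7
  B: 0 + 1(44.25) = 44.25
  A: 91.4 (inert)

157 mol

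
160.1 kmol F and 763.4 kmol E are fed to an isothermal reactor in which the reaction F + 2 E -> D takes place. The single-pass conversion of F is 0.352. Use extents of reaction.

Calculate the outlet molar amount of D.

F reacted = 0.352 × 160.1 = 56.36 kmol; ν_F = −1, so ξ = 56.36/1 = 56.36 kmol.
Outlet amounts (n = n₀ + ν ξ):
  F: 160.1 − 1(56.36) = 103.7
  E: 763.4 − 2(56.36) = 650.7
  D: 0 + 1(56.36) = 56.36

56.4 kmol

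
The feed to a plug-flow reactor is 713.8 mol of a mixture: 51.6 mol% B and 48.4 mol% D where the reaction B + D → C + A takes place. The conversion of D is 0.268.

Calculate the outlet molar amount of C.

92.6 mol

D reacted = 0.268 × 345.5 = 92.59 mol; ν_D = −1, so ξ = 92.59/1 = 92.59 mol.
Outlet amounts (n = n₀ + ν ξ):
  B: 368.3 − 1(92.59) = 275.7
  D: 345.5 − 1(92.59) = 252.9
  C: 0 + 1(92.59) = 92.59
  A: 0 + 1(92.59) = 92.59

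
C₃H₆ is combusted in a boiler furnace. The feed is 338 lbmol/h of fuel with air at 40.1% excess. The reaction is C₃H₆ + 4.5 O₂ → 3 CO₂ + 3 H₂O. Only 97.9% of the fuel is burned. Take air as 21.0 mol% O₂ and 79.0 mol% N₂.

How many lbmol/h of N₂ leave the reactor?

Stoichiometric O₂ = 4.5 × 338 = 1521 lbmol/h; O₂ fed = 1521 × 1.401 = 2131 lbmol/h.
N₂ fed = 2131 × 79/21 = 8016 lbmol/h.
Fuel reacted = 0.979 × 338 → ξ = 330.9 lbmol/h.
Outlet (n = n₀ + ν ξ):
  C₃H₆: 338 − 1(330.9) = 7.098
  O₂: 2131 − 4.5(330.9) = 641.9
  N₂: 8016 (inert)
  CO₂: 0 + 3(330.9) = 992.7
  H₂O: 0 + 3(330.9) = 992.7

8020 lbmol/h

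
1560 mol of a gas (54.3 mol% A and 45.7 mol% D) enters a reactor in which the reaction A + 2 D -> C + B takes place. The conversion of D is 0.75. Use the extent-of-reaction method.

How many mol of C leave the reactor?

D reacted = 0.75 × 712.9 = 534.7 mol; ν_D = −2, so ξ = 534.7/2 = 267.3 mol.
Outlet amounts (n = n₀ + ν ξ):
  A: 847.1 − 1(267.3) = 579.7
  D: 712.9 − 2(267.3) = 178.2
  C: 0 + 1(267.3) = 267.3
  B: 0 + 1(267.3) = 267.3

267 mol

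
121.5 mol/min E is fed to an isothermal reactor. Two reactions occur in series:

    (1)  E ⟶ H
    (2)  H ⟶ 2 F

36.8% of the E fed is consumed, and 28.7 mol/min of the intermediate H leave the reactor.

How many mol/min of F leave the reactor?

32 mol/min

Conversion of E: E consumed = 1ξ₁ = 0.368 × 121.5 → ξ₁ = 44.71 mol/min.
H balance: n_H = 0 + 1ξ₁ − 1ξ₂ = 28.7 → ξ₂ = (1·44.71 − 28.7)/1 = 16.01 mol/min.
Outlet amounts (n = n₀ + Σ ν·ξ):
  E: 121.5 − 1(44.71) = 76.79
  H: 0 + 1(44.71) − 1(16.01) = 28.7
  F: 0 + 2(16.01) = 32.02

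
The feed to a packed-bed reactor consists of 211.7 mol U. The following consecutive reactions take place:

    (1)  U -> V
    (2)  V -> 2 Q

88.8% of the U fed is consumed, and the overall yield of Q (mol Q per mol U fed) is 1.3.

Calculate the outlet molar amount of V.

Conversion of U: U consumed = 1ξ₁ = 0.888 × 211.7 → ξ₁ = 188 mol.
Yield of Q: 2ξ₂ / 211.7 = 1.3 → ξ₂ = 137.6 mol.
Outlet amounts (n = n₀ + Σ ν·ξ):
  U: 211.7 − 1(188) = 23.71
  V: 0 + 1(188) − 1(137.6) = 50.38
  Q: 0 + 2(137.6) = 275.2

50.4 mol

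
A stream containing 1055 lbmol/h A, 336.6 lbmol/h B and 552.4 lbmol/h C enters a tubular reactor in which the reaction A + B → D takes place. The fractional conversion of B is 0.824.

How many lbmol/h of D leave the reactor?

B reacted = 0.824 × 336.6 = 277.4 lbmol/h; ν_B = −1, so ξ = 277.4/1 = 277.4 lbmol/h.
Outlet amounts (n = n₀ + ν ξ):
  A: 1055 − 1(277.4) = 777.6
  B: 336.6 − 1(277.4) = 59.24
  D: 0 + 1(277.4) = 277.4
  C: 552.4 (inert)

277 lbmol/h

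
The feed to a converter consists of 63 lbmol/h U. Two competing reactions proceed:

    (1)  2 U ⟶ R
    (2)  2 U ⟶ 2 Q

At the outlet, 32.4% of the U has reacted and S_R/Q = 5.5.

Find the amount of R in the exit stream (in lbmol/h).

9.36 lbmol/h

Conversion of U: U consumed = 0.324 × 63 = 20.41 lbmol/h = 2ξ₁ + 2ξ₂.
Selectivity: 1ξ₁ / (2ξ₂) = 5.5 → ξ₁ = 11 ξ₂.
Substitute: (2·11 + 2) ξ₂ = 20.41 → ξ₂ = 0.8505 lbmol/h, ξ₁ = 9.355 lbmol/h.
Outlet amounts (n = n₀ + Σ ν·ξ):
  U: 63 − 2(9.355) − 2(0.8505) = 42.59
  R: 0 + 1(9.355) = 9.355
  Q: 0 + 2(0.8505) = 1.701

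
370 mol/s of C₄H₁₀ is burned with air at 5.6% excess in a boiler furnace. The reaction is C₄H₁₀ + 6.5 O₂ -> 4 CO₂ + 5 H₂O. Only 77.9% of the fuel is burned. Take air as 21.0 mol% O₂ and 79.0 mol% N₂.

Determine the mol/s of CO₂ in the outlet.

Stoichiometric O₂ = 6.5 × 370 = 2405 mol/s; O₂ fed = 2405 × 1.056 = 2540 mol/s.
N₂ fed = 2540 × 79/21 = 9554 mol/s.
Fuel reacted = 0.779 × 370 → ξ = 288.2 mol/s.
Outlet (n = n₀ + ν ξ):
  C₄H₁₀: 370 − 1(288.2) = 81.77
  O₂: 2540 − 6.5(288.2) = 666.2
  N₂: 9554 (inert)
  CO₂: 0 + 4(288.2) = 1153
  H₂O: 0 + 5(288.2) = 1441

1150 mol/s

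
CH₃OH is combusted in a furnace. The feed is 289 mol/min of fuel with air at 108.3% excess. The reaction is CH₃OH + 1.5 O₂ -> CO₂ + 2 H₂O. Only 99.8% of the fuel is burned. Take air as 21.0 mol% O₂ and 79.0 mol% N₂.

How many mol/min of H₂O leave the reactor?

577 mol/min

Stoichiometric O₂ = 1.5 × 289 = 433.5 mol/min; O₂ fed = 433.5 × 2.083 = 903 mol/min.
N₂ fed = 903 × 79/21 = 3397 mol/min.
Fuel reacted = 0.998 × 289 → ξ = 288.4 mol/min.
Outlet (n = n₀ + ν ξ):
  CH₃OH: 289 − 1(288.4) = 0.578
  O₂: 903 − 1.5(288.4) = 470.3
  N₂: 3397 (inert)
  CO₂: 0 + 1(288.4) = 288.4
  H₂O: 0 + 2(288.4) = 576.8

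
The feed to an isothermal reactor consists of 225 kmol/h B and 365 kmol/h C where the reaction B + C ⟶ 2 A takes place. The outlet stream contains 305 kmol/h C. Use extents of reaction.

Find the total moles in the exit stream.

590 kmol/h

For C: n = n₀ − 1ξ → 305 = 365 − 1ξ, giving ξ = 60 kmol/h.
Outlet amounts (n = n₀ + ν ξ):
  B: 225 − 1(60) = 165
  C: 365 − 1(60) = 305
  A: 0 + 2(60) = 120
Total out = 165 + 305 + 120 = 590 kmol/h.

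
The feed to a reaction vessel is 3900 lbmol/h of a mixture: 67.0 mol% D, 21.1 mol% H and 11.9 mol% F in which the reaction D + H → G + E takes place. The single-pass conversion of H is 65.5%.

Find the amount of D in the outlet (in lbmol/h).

2070 lbmol/h

H reacted = 0.655 × 822.9 = 539 lbmol/h; ν_H = −1, so ξ = 539/1 = 539 lbmol/h.
Outlet amounts (n = n₀ + ν ξ):
  D: 2613 − 1(539) = 2074
  H: 822.9 − 1(539) = 283.9
  G: 0 + 1(539) = 539
  E: 0 + 1(539) = 539
  F: 464.1 (inert)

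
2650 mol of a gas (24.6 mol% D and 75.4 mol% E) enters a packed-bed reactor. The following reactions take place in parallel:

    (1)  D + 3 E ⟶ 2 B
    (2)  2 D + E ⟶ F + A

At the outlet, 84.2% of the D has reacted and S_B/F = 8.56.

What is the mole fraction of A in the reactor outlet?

Conversion of D: D consumed = 0.842 × 651.9 = 548.9 mol = 1ξ₁ + 2ξ₂.
Selectivity: 2ξ₁ / (1ξ₂) = 8.56 → ξ₁ = 4.28 ξ₂.
Substitute: (1·4.28 + 2) ξ₂ = 548.9 → ξ₂ = 87.4 mol, ξ₁ = 374.1 mol.
Outlet amounts (n = n₀ + Σ ν·ξ):
  D: 651.9 − 1(374.1) − 2(87.4) = 103
  E: 1998 − 3(374.1) − 1(87.4) = 788.4
  B: 0 + 2(374.1) = 748.2
  F: 0 + 1(87.4) = 87.4
  A: 0 + 1(87.4) = 87.4
Total out = 1814 mol; y_A = 87.4 / 1814 = 0.04817.

0.0482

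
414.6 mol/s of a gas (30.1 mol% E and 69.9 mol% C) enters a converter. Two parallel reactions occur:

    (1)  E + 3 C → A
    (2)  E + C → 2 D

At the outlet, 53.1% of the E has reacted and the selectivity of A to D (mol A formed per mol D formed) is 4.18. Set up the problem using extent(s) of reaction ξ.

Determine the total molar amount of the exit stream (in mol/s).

Conversion of E: E consumed = 0.531 × 124.8 = 66.27 mol/s = 1ξ₁ + 1ξ₂.
Selectivity: 1ξ₁ / (2ξ₂) = 4.18 → ξ₁ = 8.36 ξ₂.
Substitute: (1·8.36 + 1) ξ₂ = 66.27 → ξ₂ = 7.08 mol/s, ξ₁ = 59.19 mol/s.
Outlet amounts (n = n₀ + Σ ν·ξ):
  E: 124.8 − 1(59.19) − 1(7.08) = 58.53
  C: 289.8 − 3(59.19) − 1(7.08) = 105.2
  A: 0 + 1(59.19) = 59.19
  D: 0 + 2(7.08) = 14.16
Total out = 58.53 + 105.2 + 59.19 + 14.16 = 237 mol/s.

237 mol/s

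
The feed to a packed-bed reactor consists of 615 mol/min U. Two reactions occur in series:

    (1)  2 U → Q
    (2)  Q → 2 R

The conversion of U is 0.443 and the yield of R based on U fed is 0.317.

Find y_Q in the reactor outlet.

0.0672

Conversion of U: U consumed = 2ξ₁ = 0.443 × 615 → ξ₁ = 136.2 mol/min.
Yield of R: 2ξ₂ / 615 = 0.317 → ξ₂ = 97.48 mol/min.
Outlet amounts (n = n₀ + Σ ν·ξ):
  U: 615 − 2(136.2) = 342.6
  Q: 0 + 1(136.2) − 1(97.48) = 38.74
  R: 0 + 2(97.48) = 195
Total out = 576.3 mol/min; y_Q = 38.74 / 576.3 = 0.06724.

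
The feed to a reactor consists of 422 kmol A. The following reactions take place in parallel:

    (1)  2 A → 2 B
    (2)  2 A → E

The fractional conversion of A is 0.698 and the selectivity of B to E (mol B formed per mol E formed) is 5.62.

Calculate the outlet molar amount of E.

38.7 kmol

Conversion of A: A consumed = 0.698 × 422 = 294.6 kmol = 2ξ₁ + 2ξ₂.
Selectivity: 2ξ₁ / (1ξ₂) = 5.62 → ξ₁ = 2.81 ξ₂.
Substitute: (2·2.81 + 2) ξ₂ = 294.6 → ξ₂ = 38.66 kmol, ξ₁ = 108.6 kmol.
Outlet amounts (n = n₀ + Σ ν·ξ):
  A: 422 − 2(108.6) − 2(38.66) = 127.4
  B: 0 + 2(108.6) = 217.2
  E: 0 + 1(38.66) = 38.66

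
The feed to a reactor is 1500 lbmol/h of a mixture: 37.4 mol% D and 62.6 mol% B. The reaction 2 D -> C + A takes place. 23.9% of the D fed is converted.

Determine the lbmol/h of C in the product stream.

D reacted = 0.239 × 561 = 134.1 lbmol/h; ν_D = −2, so ξ = 134.1/2 = 67.04 lbmol/h.
Outlet amounts (n = n₀ + ν ξ):
  D: 561 − 2(67.04) = 426.9
  C: 0 + 1(67.04) = 67.04
  A: 0 + 1(67.04) = 67.04
  B: 939 (inert)

67 lbmol/h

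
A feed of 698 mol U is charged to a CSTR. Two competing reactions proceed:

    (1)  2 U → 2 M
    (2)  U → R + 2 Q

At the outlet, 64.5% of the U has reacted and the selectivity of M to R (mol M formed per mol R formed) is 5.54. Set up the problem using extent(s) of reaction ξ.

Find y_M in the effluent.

0.456

Conversion of U: U consumed = 0.645 × 698 = 450.2 mol = 2ξ₁ + 1ξ₂.
Selectivity: 2ξ₁ / (1ξ₂) = 5.54 → ξ₁ = 2.77 ξ₂.
Substitute: (2·2.77 + 1) ξ₂ = 450.2 → ξ₂ = 68.84 mol, ξ₁ = 190.7 mol.
Outlet amounts (n = n₀ + Σ ν·ξ):
  U: 698 − 2(190.7) − 1(68.84) = 247.8
  M: 0 + 2(190.7) = 381.4
  R: 0 + 1(68.84) = 68.84
  Q: 0 + 2(68.84) = 137.7
Total out = 835.7 mol; y_M = 381.4 / 835.7 = 0.4564.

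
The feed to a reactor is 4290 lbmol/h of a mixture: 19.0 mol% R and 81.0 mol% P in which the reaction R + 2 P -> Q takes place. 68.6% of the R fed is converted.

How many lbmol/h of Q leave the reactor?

R reacted = 0.686 × 815.1 = 559.2 lbmol/h; ν_R = −1, so ξ = 559.2/1 = 559.2 lbmol/h.
Outlet amounts (n = n₀ + ν ξ):
  R: 815.1 − 1(559.2) = 255.9
  P: 3475 − 2(559.2) = 2357
  Q: 0 + 1(559.2) = 559.2

559 lbmol/h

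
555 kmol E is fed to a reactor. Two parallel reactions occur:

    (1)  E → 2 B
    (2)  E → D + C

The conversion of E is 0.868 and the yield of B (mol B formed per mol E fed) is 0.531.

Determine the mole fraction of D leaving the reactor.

0.323

Yield of B: 2ξ₁ / 555 = 0.531 → ξ₁ = 147.4 kmol.
Conversion of E: 1ξ₁ + 1ξ₂ = 0.868 × 555 = 481.7 → ξ₂ = 334.4 kmol.
Outlet amounts (n = n₀ + Σ ν·ξ):
  E: 555 − 1(147.4) − 1(334.4) = 73.26
  B: 0 + 2(147.4) = 294.7
  D: 0 + 1(334.4) = 334.4
  C: 0 + 1(334.4) = 334.4
Total out = 1037 kmol; y_D = 334.4 / 1037 = 0.3225.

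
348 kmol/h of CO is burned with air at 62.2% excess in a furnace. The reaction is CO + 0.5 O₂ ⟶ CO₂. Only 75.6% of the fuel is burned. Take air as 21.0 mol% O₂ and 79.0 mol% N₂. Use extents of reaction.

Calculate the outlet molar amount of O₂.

Stoichiometric O₂ = 0.5 × 348 = 174 kmol/h; O₂ fed = 174 × 1.622 = 282.2 kmol/h.
N₂ fed = 282.2 × 79/21 = 1062 kmol/h.
Fuel reacted = 0.756 × 348 → ξ = 263.1 kmol/h.
Outlet (n = n₀ + ν ξ):
  CO: 348 − 1(263.1) = 84.91
  O₂: 282.2 − 0.5(263.1) = 150.7
  N₂: 1062 (inert)
  CO₂: 0 + 1(263.1) = 263.1

151 kmol/h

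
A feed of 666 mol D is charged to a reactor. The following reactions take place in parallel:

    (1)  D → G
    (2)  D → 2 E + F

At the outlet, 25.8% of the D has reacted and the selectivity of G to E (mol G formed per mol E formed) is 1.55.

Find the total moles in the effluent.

750 mol

Conversion of D: D consumed = 0.258 × 666 = 171.8 mol = 1ξ₁ + 1ξ₂.
Selectivity: 1ξ₁ / (2ξ₂) = 1.55 → ξ₁ = 3.1 ξ₂.
Substitute: (1·3.1 + 1) ξ₂ = 171.8 → ξ₂ = 41.91 mol, ξ₁ = 129.9 mol.
Outlet amounts (n = n₀ + Σ ν·ξ):
  D: 666 − 1(129.9) − 1(41.91) = 494.2
  G: 0 + 1(129.9) = 129.9
  E: 0 + 2(41.91) = 83.82
  F: 0 + 1(41.91) = 41.91
Total out = 494.2 + 129.9 + 83.82 + 41.91 = 749.8 mol.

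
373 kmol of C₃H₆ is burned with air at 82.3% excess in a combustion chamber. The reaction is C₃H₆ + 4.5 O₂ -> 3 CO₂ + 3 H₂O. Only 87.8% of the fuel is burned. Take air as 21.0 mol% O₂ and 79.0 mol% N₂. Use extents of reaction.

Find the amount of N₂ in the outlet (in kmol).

11500 kmol

Stoichiometric O₂ = 4.5 × 373 = 1678 kmol; O₂ fed = 1678 × 1.823 = 3060 kmol.
N₂ fed = 3060 × 79/21 = 11510 kmol.
Fuel reacted = 0.878 × 373 → ξ = 327.5 kmol.
Outlet (n = n₀ + ν ξ):
  C₃H₆: 373 − 1(327.5) = 45.51
  O₂: 3060 − 4.5(327.5) = 1586
  N₂: 11510 (inert)
  CO₂: 0 + 3(327.5) = 982.5
  H₂O: 0 + 3(327.5) = 982.5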